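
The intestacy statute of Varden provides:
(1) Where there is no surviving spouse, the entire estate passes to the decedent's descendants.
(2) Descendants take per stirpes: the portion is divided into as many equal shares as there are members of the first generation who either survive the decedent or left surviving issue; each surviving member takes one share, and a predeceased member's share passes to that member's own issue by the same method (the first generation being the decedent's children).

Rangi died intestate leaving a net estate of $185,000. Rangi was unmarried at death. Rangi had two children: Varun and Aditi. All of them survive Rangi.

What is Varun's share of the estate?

Varun receives $92,500.

The entire $185,000 passes to the descendants.
That amount ($185,000) is divided into 2 shares of $92,500: Varun and Aditi each take $92,500.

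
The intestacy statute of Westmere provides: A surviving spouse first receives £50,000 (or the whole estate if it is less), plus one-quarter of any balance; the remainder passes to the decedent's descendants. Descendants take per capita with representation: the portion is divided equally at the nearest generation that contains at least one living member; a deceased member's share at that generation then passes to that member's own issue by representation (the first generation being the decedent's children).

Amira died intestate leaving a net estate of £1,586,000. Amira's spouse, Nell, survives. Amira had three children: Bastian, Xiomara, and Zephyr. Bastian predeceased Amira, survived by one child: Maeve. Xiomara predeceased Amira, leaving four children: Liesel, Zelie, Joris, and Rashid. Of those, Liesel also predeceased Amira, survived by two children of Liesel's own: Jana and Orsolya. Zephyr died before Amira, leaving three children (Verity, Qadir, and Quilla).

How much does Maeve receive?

Maeve receives £144,000.

Nell first takes £50,000, leaving a balance of £1,536,000. Nell then takes one-quarter of the balance (£384,000), for a total of £434,000. The remaining £1,152,000 passes to the descendants.
No child survives, so the initial division is made at the grandchildren's generation.
The descendants' portion (£1,152,000) is divided into 8 shares of £144,000: Maeve, Zelie, Joris, Rashid, Verity, Qadir, and Quilla each take £144,000; Liesel's £144,000 share passes to Liesel's issue.
Liesel's share (£144,000) is divided into 2 shares of £72,000: Jana and Orsolya each take £72,000.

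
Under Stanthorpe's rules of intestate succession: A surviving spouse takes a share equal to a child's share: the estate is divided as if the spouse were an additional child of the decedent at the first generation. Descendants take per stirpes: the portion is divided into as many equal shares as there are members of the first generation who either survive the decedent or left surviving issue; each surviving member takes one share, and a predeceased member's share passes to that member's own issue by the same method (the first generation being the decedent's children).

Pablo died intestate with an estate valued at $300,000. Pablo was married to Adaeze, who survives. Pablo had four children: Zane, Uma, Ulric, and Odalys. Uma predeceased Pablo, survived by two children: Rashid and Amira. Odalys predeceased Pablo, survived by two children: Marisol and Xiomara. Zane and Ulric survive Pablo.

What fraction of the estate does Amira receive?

The spouse counts as an additional share at the children's level, so there are 5 primary shares of $60,000. Adaeze takes one such share ($60,000).
The children's combined portion ($240,000) is divided into 4 shares of $60,000: Zane and Ulric each take $60,000; Uma's $60,000 share passes to Uma's issue; Odalys's $60,000 share passes to Odalys's issue.
Uma's share ($60,000) is divided into 2 shares of $30,000: Rashid and Amira each take $30,000.
Odalys's share ($60,000) is divided into 2 shares of $30,000: Marisol and Xiomara each take $30,000.

Amira receives 1/10 of the estate.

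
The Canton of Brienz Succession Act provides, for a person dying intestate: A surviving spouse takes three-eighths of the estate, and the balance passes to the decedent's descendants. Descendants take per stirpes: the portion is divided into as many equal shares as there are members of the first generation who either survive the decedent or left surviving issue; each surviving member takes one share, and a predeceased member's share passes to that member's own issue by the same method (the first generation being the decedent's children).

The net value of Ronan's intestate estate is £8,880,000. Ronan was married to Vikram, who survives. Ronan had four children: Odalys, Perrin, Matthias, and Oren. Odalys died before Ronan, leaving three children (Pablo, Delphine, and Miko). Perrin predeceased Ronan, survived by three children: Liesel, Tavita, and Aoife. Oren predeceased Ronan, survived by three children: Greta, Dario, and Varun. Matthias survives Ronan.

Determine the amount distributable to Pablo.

Pablo receives £462,500.

Vikram takes three-eighths of £8,880,000 = £3,330,000. The remaining £5,550,000 passes to the descendants.
The descendants' portion (£5,550,000) is divided into 4 shares of £1,387,500: Matthias takes £1,387,500; Odalys's £1,387,500 share passes to Odalys's issue; Perrin's £1,387,500 share passes to Perrin's issue; Oren's £1,387,500 share passes to Oren's issue.
Odalys's share (£1,387,500) is divided into 3 shares of £462,500: Pablo, Delphine, and Miko each take £462,500.
Perrin's share (£1,387,500) is divided into 3 shares of £462,500: Liesel, Tavita, and Aoife each take £462,500.
Oren's share (£1,387,500) is divided into 3 shares of £462,500: Greta, Dario, and Varun each take £462,500.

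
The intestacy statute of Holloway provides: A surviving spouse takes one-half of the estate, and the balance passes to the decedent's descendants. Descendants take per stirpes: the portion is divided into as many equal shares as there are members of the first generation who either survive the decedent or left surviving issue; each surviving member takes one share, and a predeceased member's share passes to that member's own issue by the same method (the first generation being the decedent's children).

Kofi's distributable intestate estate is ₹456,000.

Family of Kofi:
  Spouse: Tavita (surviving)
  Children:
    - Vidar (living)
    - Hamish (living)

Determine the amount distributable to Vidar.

Tavita takes one-half of ₹456,000 = ₹228,000. The remaining ₹228,000 passes to the descendants.
The descendants' portion (₹228,000) is divided into 2 shares of ₹114,000: Vidar and Hamish each take ₹114,000.

Vidar receives ₹114,000.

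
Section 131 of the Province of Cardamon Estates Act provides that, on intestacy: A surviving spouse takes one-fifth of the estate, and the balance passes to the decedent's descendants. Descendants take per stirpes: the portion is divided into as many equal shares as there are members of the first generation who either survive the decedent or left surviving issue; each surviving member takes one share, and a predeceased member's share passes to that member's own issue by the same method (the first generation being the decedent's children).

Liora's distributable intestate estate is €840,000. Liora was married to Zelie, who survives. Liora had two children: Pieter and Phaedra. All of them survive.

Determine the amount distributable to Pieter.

Zelie takes one-fifth of €840,000 = €168,000. The remaining €672,000 passes to the descendants.
The descendants' portion (€672,000) is divided into 2 shares of €336,000: Pieter and Phaedra each take €336,000.

Pieter receives €336,000.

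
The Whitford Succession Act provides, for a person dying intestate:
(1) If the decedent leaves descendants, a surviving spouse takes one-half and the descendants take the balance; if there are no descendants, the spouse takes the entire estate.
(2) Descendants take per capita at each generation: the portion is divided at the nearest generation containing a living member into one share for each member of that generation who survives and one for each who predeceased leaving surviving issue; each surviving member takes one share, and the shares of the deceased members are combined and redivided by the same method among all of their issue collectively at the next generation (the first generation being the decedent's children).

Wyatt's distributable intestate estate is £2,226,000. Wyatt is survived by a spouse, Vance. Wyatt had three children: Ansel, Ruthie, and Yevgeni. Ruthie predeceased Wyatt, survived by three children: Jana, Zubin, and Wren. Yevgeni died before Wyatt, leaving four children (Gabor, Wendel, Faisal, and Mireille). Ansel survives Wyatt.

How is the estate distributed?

Vance: £1,113,000; Ansel: £371,000; Jana: £106,000; Zubin: £106,000; Wren: £106,000; Gabor: £106,000; Wendel: £106,000; Faisal: £106,000; Mireille: £106,000

Vance takes one-half of £2,226,000 = £1,113,000. The remaining £1,113,000 passes to the descendants.
The descendants' portion (£1,113,000) is divided at the children's generation into 3 shares of £371,000. Ansel takes £371,000. The 2 shares of the deceased (Ruthie and Yevgeni) are combined into a pool of £742,000.
That pool (£742,000) is divided at the grandchildren's generation equally among Jana, Zubin, Wren, Gabor, Wendel, Faisal, and Mireille: £106,000 each.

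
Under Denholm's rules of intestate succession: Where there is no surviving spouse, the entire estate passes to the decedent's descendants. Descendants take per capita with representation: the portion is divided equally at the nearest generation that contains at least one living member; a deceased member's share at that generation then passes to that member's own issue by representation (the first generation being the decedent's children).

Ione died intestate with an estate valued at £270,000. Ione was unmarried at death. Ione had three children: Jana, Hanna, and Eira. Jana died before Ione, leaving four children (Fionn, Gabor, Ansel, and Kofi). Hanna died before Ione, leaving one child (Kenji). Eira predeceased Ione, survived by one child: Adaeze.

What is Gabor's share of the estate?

Gabor receives £45,000.

The entire £270,000 passes to the descendants.
No child survives, so the initial division is made at the grandchildren's generation.
That amount (£270,000) is divided into 6 shares of £45,000: Fionn, Gabor, Ansel, Kofi, Kenji, and Adaeze each take £45,000.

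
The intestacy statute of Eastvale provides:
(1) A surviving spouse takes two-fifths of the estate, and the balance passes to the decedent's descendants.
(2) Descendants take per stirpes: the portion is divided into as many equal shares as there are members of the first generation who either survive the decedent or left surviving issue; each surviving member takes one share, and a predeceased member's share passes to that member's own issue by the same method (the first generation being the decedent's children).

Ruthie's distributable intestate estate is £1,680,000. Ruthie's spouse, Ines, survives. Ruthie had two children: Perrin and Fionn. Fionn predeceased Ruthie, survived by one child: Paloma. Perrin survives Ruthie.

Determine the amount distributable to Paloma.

Ines takes two-fifths of £1,680,000 = £672,000. The remaining £1,008,000 passes to the descendants.
The descendants' portion (£1,008,000) is divided into 2 shares of £504,000: Perrin takes £504,000; Fionn's £504,000 share passes to Fionn's issue.
Fionn's share (£504,000) passes entirely to Paloma.

Paloma receives £504,000.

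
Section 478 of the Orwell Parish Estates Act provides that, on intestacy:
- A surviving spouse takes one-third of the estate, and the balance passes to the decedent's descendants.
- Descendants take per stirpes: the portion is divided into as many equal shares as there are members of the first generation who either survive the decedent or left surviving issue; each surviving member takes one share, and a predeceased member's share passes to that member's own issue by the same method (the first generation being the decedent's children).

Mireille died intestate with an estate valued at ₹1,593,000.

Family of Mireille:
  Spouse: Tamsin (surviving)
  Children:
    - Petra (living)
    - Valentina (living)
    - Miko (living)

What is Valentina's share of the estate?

Tamsin takes one-third of ₹1,593,000 = ₹531,000. The remaining ₹1,062,000 passes to the descendants.
The descendants' portion (₹1,062,000) is divided into 3 shares of ₹354,000: Petra, Valentina, and Miko each take ₹354,000.

Valentina receives ₹354,000.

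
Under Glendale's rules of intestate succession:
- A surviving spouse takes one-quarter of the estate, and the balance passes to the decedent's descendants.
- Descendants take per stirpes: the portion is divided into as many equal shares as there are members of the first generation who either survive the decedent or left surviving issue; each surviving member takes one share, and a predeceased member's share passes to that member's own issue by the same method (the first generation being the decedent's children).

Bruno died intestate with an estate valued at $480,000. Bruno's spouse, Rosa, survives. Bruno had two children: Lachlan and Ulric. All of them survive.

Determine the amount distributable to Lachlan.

Lachlan receives $180,000.

Rosa takes one-quarter of $480,000 = $120,000. The remaining $360,000 passes to the descendants.
The descendants' portion ($360,000) is divided into 2 shares of $180,000: Lachlan and Ulric each take $180,000.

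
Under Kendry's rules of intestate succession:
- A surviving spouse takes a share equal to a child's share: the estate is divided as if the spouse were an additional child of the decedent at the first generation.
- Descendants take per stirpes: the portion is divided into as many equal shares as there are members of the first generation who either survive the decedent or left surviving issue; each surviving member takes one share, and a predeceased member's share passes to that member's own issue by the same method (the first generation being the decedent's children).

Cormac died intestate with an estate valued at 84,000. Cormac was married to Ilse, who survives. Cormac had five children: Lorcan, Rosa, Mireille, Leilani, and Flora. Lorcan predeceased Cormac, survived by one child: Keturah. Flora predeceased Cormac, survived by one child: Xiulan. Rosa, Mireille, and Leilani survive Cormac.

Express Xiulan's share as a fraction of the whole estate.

Xiulan receives 1/6 of the estate.

The spouse counts as an additional share at the children's level, so there are 6 primary shares of 14,000. Ilse takes one such share (14,000).
The children's combined portion (70,000) is divided into 5 shares of 14,000: Rosa, Mireille, and Leilani each take 14,000; Lorcan's 14,000 share passes to Lorcan's issue; Flora's 14,000 share passes to Flora's issue.
Lorcan's share (14,000) passes entirely to Keturah.
Flora's share (14,000) passes entirely to Xiulan.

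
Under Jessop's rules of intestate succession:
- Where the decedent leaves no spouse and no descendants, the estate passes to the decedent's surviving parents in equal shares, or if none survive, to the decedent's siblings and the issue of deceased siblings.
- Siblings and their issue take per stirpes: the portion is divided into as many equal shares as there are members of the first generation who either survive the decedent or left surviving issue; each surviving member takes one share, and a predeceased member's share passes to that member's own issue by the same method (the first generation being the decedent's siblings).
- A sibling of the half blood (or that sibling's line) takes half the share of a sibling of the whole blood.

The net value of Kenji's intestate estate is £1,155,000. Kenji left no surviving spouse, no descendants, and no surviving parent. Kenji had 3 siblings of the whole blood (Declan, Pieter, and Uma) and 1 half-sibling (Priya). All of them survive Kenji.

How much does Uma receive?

Uma receives £330,000.

The entire £1,155,000 passes to the siblings and their issue.
Counting each half-blood sibling's line as half a unit, there are 7/2 units in £1,155,000, so one unit is £330,000. Whole-blood lines (Declan, Pieter, and Uma) take £330,000 each; half-blood lines (Priya) take £165,000 each.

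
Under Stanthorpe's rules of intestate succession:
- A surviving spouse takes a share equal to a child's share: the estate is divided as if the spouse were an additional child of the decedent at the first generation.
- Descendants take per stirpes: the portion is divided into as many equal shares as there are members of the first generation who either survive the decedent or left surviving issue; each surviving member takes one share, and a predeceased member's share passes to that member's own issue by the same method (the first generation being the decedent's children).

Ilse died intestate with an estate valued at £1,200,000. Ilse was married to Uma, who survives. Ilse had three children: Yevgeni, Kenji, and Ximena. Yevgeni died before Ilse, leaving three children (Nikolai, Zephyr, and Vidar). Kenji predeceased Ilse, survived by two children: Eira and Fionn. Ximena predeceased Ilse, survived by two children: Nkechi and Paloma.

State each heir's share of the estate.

Uma: £300,000; Nikolai: £100,000; Zephyr: £100,000; Vidar: £100,000; Eira: £150,000; Fionn: £150,000; Nkechi: £150,000; Paloma: £150,000

The spouse counts as an additional share at the children's level, so there are 4 primary shares of £300,000. Uma takes one such share (£300,000).
The children's combined portion (£900,000) is divided into 3 shares of £300,000: Yevgeni's £300,000 share passes to Yevgeni's issue; Kenji's £300,000 share passes to Kenji's issue; Ximena's £300,000 share passes to Ximena's issue.
Yevgeni's share (£300,000) is divided into 3 shares of £100,000: Nikolai, Zephyr, and Vidar each take £100,000.
Kenji's share (£300,000) is divided into 2 shares of £150,000: Eira and Fionn each take £150,000.
Ximena's share (£300,000) is divided into 2 shares of £150,000: Nkechi and Paloma each take £150,000.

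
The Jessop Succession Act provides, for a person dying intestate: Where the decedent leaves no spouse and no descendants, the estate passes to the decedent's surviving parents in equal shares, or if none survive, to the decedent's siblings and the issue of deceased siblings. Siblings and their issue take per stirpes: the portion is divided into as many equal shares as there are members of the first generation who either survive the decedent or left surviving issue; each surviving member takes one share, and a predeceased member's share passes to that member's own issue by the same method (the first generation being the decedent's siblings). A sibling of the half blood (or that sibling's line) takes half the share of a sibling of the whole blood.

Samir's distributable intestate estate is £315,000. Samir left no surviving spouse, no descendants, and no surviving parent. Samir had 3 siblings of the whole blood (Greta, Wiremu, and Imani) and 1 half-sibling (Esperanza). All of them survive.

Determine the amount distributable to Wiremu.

The entire £315,000 passes to the siblings and their issue.
Counting each half-blood sibling's line as half a unit, there are 7/2 units in £315,000, so one unit is £90,000. Whole-blood lines (Greta, Wiremu, and Imani) take £90,000 each; half-blood lines (Esperanza) take £45,000 each.

Wiremu receives £90,000.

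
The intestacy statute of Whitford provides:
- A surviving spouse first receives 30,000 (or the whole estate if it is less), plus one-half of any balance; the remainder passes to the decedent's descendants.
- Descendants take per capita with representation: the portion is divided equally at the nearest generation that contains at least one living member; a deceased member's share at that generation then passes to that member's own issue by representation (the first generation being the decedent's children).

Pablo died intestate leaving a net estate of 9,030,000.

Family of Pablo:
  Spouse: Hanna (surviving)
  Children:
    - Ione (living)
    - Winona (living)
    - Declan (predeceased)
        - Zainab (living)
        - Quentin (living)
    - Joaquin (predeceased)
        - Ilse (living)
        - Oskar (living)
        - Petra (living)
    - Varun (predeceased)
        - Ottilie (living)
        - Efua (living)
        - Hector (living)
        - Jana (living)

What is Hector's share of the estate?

Hanna first takes 30,000, leaving a balance of 9,000,000. Hanna then takes one-half of the balance (4,500,000), for a total of 4,530,000. The remaining 4,500,000 passes to the descendants.
The descendants' portion (4,500,000) is divided into 5 shares of 900,000: Ione and Winona each take 900,000; Declan's 900,000 share passes to Declan's issue; Joaquin's 900,000 share passes to Joaquin's issue; Varun's 900,000 share passes to Varun's issue.
Declan's share (900,000) is divided into 2 shares of 450,000: Zainab and Quentin each take 450,000.
Joaquin's share (900,000) is divided into 3 shares of 300,000: Ilse, Oskar, and Petra each take 300,000.
Varun's share (900,000) is divided into 4 shares of 225,000: Ottilie, Efua, Hector, and Jana each take 225,000.

Hector receives 225,000.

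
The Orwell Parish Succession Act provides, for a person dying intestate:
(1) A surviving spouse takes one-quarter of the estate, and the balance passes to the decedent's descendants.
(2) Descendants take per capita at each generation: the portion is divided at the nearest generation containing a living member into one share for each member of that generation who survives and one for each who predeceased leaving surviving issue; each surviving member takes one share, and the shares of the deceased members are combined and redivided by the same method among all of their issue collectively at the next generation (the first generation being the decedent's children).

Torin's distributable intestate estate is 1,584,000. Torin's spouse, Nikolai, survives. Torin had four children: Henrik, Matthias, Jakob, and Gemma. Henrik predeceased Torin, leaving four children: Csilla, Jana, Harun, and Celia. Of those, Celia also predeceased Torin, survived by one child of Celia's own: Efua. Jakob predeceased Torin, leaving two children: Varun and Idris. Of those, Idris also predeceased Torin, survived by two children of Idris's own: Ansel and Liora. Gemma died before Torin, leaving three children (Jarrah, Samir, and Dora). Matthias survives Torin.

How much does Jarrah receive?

Nikolai takes one-quarter of 1,584,000 = 396,000. The remaining 1,188,000 passes to the descendants.
The descendants' portion (1,188,000) is divided at the children's generation into 4 shares of 297,000. Matthias takes 297,000. The 3 shares of the deceased (Henrik, Jakob, and Gemma) are combined into a pool of 891,000.
That pool (891,000) is divided at the grandchildren's generation into 9 shares of 99,000. Csilla, Jana, Harun, Varun, Jarrah, Samir, and Dora each take 99,000. The 2 shares of the deceased (Celia and Idris) are combined into a pool of 198,000.
That pool (198,000) is divided at the great-grandchildren's generation equally among Efua, Ansel, and Liora: 66,000 each.

Jarrah receives 99,000.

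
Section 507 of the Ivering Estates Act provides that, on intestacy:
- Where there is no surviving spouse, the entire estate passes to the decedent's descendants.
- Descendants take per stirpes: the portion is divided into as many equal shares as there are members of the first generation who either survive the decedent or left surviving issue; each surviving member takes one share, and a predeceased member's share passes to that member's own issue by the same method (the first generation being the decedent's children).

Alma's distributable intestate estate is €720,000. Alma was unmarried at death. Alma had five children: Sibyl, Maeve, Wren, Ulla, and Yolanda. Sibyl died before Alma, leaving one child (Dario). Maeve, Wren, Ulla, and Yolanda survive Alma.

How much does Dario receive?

The entire €720,000 passes to the descendants.
That amount (€720,000) is divided into 5 shares of €144,000: Maeve, Wren, Ulla, and Yolanda each take €144,000; Sibyl's €144,000 share passes to Sibyl's issue.
Sibyl's share (€144,000) passes entirely to Dario.

Dario receives €144,000.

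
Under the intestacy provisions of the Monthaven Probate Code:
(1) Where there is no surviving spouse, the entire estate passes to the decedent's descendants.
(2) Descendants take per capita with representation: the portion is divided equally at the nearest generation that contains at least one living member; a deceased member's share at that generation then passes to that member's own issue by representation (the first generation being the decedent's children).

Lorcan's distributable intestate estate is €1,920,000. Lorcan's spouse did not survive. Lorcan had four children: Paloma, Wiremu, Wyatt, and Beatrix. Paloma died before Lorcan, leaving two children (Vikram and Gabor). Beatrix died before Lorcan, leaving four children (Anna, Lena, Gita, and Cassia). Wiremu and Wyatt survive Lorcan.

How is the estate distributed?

The entire €1,920,000 passes to the descendants.
That amount (€1,920,000) is divided into 4 shares of €480,000: Wiremu and Wyatt each take €480,000; Paloma's €480,000 share passes to Paloma's issue; Beatrix's €480,000 share passes to Beatrix's issue.
Paloma's share (€480,000) is divided into 2 shares of €240,000: Vikram and Gabor each take €240,000.
Beatrix's share (€480,000) is divided into 4 shares of €120,000: Anna, Lena, Gita, and Cassia each take €120,000.

Vikram: €240,000; Gabor: €240,000; Wiremu: €480,000; Wyatt: €480,000; Anna: €120,000; Lena: €120,000; Gita: €120,000; Cassia: €120,000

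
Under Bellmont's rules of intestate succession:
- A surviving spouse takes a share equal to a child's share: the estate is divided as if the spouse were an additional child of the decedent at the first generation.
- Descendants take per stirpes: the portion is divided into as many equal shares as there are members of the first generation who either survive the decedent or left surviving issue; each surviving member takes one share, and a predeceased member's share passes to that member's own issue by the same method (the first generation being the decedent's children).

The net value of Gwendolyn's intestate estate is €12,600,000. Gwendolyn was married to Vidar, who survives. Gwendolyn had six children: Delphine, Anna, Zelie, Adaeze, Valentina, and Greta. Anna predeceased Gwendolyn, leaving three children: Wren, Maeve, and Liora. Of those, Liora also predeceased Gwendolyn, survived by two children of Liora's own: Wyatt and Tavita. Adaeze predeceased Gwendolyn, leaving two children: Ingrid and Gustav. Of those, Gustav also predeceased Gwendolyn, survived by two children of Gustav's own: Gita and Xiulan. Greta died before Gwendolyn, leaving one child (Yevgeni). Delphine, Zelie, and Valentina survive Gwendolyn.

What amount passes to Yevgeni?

The spouse counts as an additional share at the children's level, so there are 7 primary shares of €1,800,000. Vidar takes one such share (€1,800,000).
The children's combined portion (€10,800,000) is divided into 6 shares of €1,800,000: Delphine, Zelie, and Valentina each take €1,800,000; Anna's €1,800,000 share passes to Anna's issue; Adaeze's €1,800,000 share passes to Adaeze's issue; Greta's €1,800,000 share passes to Greta's issue.
Anna's share (€1,800,000) is divided into 3 shares of €600,000: Wren and Maeve each take €600,000; Liora's €600,000 share passes to Liora's issue.
Liora's share (€600,000) is divided into 2 shares of €300,000: Wyatt and Tavita each take €300,000.
Adaeze's share (€1,800,000) is divided into 2 shares of €900,000: Ingrid takes €900,000; Gustav's €900,000 share passes to Gustav's issue.
Gustav's share (€900,000) is divided into 2 shares of €450,000: Gita and Xiulan each take €450,000.
Greta's share (€1,800,000) passes entirely to Yevgeni.

Yevgeni receives €1,800,000.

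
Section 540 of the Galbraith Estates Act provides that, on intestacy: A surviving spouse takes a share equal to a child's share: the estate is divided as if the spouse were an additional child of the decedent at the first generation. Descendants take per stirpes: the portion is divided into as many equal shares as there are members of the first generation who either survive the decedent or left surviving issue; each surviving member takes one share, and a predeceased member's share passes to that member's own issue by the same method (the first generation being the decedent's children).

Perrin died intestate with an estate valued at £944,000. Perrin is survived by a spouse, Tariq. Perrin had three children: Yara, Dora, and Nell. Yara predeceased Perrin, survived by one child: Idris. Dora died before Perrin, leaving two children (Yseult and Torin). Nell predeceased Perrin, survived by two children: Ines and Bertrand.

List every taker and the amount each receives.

Tariq: £236,000; Idris: £236,000; Yseult: £118,000; Torin: £118,000; Ines: £118,000; Bertrand: £118,000

The spouse counts as an additional share at the children's level, so there are 4 primary shares of £236,000. Tariq takes one such share (£236,000).
The children's combined portion (£708,000) is divided into 3 shares of £236,000: Yara's £236,000 share passes to Yara's issue; Dora's £236,000 share passes to Dora's issue; Nell's £236,000 share passes to Nell's issue.
Yara's share (£236,000) passes entirely to Idris.
Dora's share (£236,000) is divided into 2 shares of £118,000: Yseult and Torin each take £118,000.
Nell's share (£236,000) is divided into 2 shares of £118,000: Ines and Bertrand each take £118,000.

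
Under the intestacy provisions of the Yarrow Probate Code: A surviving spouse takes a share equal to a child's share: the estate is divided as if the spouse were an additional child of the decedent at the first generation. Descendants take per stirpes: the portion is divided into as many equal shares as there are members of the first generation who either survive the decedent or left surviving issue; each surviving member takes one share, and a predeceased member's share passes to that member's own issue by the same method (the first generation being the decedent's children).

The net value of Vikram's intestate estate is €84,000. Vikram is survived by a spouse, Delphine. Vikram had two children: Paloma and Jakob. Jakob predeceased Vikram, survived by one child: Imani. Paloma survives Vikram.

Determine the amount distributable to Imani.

The spouse counts as an additional share at the children's level, so there are 3 primary shares of €28,000. Delphine takes one such share (€28,000).
The children's combined portion (€56,000) is divided into 2 shares of €28,000: Paloma takes €28,000; Jakob's €28,000 share passes to Jakob's issue.
Jakob's share (€28,000) passes entirely to Imani.

Imani receives €28,000.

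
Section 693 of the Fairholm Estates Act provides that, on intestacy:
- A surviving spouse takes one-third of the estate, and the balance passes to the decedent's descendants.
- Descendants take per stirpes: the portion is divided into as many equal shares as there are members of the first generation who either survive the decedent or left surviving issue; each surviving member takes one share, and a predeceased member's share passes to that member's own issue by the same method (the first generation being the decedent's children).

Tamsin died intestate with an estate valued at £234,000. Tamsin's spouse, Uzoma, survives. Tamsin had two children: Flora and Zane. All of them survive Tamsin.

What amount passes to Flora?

Uzoma takes one-third of £234,000 = £78,000. The remaining £156,000 passes to the descendants.
The descendants' portion (£156,000) is divided into 2 shares of £78,000: Flora and Zane each take £78,000.

Flora receives £78,000.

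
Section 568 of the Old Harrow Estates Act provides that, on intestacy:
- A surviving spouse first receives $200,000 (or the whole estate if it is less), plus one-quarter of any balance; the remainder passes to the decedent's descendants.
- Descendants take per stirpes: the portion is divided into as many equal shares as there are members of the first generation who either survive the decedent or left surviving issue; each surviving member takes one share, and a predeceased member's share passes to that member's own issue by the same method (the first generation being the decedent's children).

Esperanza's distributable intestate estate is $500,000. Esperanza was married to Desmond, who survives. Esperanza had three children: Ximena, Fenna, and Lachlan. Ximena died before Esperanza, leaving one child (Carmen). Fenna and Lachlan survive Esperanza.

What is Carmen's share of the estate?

Carmen receives $75,000.

Desmond first takes $200,000, leaving a balance of $300,000. Desmond then takes one-quarter of the balance ($75,000), for a total of $275,000. The remaining $225,000 passes to the descendants.
The descendants' portion ($225,000) is divided into 3 shares of $75,000: Fenna and Lachlan each take $75,000; Ximena's $75,000 share passes to Ximena's issue.
Ximena's share ($75,000) passes entirely to Carmen.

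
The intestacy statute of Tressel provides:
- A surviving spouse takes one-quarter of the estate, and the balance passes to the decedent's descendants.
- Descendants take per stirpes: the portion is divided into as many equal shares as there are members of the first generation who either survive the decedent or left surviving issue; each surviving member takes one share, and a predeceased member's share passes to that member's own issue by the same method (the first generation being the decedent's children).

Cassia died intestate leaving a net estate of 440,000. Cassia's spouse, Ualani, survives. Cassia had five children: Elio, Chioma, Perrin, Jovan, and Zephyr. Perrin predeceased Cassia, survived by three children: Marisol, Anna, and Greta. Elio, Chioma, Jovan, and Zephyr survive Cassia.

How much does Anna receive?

Anna receives 22,000.

Ualani takes one-quarter of 440,000 = 110,000. The remaining 330,000 passes to the descendants.
The descendants' portion (330,000) is divided into 5 shares of 66,000: Elio, Chioma, Jovan, and Zephyr each take 66,000; Perrin's 66,000 share passes to Perrin's issue.
Perrin's share (66,000) is divided into 3 shares of 22,000: Marisol, Anna, and Greta each take 22,000.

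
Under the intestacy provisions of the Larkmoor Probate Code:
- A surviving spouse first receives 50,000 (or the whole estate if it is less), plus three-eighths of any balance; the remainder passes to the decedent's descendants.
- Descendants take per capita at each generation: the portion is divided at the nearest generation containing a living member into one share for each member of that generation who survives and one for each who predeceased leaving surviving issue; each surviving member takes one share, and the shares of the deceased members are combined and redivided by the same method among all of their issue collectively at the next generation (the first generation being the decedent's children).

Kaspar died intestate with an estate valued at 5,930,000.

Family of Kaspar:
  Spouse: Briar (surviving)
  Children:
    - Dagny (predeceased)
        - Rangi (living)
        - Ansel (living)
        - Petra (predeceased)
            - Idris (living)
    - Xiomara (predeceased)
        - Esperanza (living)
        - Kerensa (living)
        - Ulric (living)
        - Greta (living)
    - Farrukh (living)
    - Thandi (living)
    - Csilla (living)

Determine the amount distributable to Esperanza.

Esperanza receives 210,000.

Briar first takes 50,000, leaving a balance of 5,880,000. Briar then takes three-eighths of the balance (2,205,000), for a total of 2,255,000. The remaining 3,675,000 passes to the descendants.
The descendants' portion (3,675,000) is divided at the children's generation into 5 shares of 735,000. Farrukh, Thandi, and Csilla each take 735,000. The 2 shares of the deceased (Dagny and Xiomara) are combined into a pool of 1,470,000.
That pool (1,470,000) is divided at the grandchildren's generation into 7 shares of 210,000. Rangi, Ansel, Esperanza, Kerensa, Ulric, and Greta each take 210,000. The remaining share for the deceased Petra (210,000) is carried to the next generation.
That pool (210,000) passes entirely to Idris, the sole taker at the great-grandchildren's generation.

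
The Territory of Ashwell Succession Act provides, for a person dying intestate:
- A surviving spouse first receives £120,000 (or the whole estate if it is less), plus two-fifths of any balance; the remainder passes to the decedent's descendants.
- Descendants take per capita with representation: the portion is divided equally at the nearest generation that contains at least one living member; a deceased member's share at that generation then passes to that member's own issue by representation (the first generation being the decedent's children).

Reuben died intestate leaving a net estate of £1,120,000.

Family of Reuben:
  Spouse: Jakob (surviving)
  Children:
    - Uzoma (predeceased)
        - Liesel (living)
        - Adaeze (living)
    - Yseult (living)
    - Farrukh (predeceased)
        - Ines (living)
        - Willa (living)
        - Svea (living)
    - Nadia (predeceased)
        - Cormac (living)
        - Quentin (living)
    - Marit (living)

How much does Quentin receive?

Quentin receives £60,000.

Jakob first takes £120,000, leaving a balance of £1,000,000. Jakob then takes two-fifths of the balance (£400,000), for a total of £520,000. The remaining £600,000 passes to the descendants.
The descendants' portion (£600,000) is divided into 5 shares of £120,000: Yseult and Marit each take £120,000; Uzoma's £120,000 share passes to Uzoma's issue; Farrukh's £120,000 share passes to Farrukh's issue; Nadia's £120,000 share passes to Nadia's issue.
Uzoma's share (£120,000) is divided into 2 shares of £60,000: Liesel and Adaeze each take £60,000.
Farrukh's share (£120,000) is divided into 3 shares of £40,000: Ines, Willa, and Svea each take £40,000.
Nadia's share (£120,000) is divided into 2 shares of £60,000: Cormac and Quentin each take £60,000.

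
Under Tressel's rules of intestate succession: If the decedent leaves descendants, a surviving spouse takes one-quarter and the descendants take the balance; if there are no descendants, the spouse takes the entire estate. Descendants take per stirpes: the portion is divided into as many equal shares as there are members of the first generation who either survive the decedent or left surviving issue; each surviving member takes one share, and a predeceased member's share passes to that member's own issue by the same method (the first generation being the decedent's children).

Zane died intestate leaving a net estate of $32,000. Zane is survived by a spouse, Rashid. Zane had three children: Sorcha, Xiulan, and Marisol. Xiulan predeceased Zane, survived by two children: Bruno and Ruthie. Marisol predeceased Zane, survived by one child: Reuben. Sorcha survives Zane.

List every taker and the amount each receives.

Rashid: $8,000; Sorcha: $8,000; Bruno: $4,000; Ruthie: $4,000; Reuben: $8,000

Rashid takes one-quarter of $32,000 = $8,000. The remaining $24,000 passes to the descendants.
The descendants' portion ($24,000) is divided into 3 shares of $8,000: Sorcha takes $8,000; Xiulan's $8,000 share passes to Xiulan's issue; Marisol's $8,000 share passes to Marisol's issue.
Xiulan's share ($8,000) is divided into 2 shares of $4,000: Bruno and Ruthie each take $4,000.
Marisol's share ($8,000) passes entirely to Reuben.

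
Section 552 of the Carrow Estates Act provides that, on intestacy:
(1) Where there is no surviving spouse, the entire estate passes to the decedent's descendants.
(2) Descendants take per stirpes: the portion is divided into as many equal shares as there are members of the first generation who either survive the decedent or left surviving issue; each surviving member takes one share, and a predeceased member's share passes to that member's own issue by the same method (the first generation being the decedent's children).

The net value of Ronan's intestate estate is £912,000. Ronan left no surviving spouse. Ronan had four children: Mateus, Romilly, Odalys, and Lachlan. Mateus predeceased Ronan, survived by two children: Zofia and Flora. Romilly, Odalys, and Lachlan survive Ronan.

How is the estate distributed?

The entire £912,000 passes to the descendants.
That amount (£912,000) is divided into 4 shares of £228,000: Romilly, Odalys, and Lachlan each take £228,000; Mateus's £228,000 share passes to Mateus's issue.
Mateus's share (£228,000) is divided into 2 shares of £114,000: Zofia and Flora each take £114,000.

Zofia: £114,000; Flora: £114,000; Romilly: £228,000; Odalys: £228,000; Lachlan: £228,000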